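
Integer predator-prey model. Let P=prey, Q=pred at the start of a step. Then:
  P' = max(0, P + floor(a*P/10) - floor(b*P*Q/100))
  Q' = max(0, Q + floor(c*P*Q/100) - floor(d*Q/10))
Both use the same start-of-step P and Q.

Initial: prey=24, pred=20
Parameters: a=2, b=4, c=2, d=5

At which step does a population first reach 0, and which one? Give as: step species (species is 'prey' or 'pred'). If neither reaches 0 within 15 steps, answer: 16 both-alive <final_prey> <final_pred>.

Answer: 16 both-alive 2 1

Derivation:
Step 1: prey: 24+4-19=9; pred: 20+9-10=19
Step 2: prey: 9+1-6=4; pred: 19+3-9=13
Step 3: prey: 4+0-2=2; pred: 13+1-6=8
Step 4: prey: 2+0-0=2; pred: 8+0-4=4
Step 5: prey: 2+0-0=2; pred: 4+0-2=2
Step 6: prey: 2+0-0=2; pred: 2+0-1=1
Step 7: prey: 2+0-0=2; pred: 1+0-0=1
Steps 8-15: state stable at prey=2, pred=1 (no change)
No extinction within 15 steps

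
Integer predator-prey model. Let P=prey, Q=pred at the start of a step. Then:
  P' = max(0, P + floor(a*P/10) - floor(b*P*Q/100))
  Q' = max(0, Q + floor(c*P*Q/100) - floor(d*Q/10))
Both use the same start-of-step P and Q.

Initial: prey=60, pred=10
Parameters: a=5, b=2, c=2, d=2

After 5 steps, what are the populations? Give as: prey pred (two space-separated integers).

Answer: 0 168

Derivation:
Step 1: prey: 60+30-12=78; pred: 10+12-2=20
Step 2: prey: 78+39-31=86; pred: 20+31-4=47
Step 3: prey: 86+43-80=49; pred: 47+80-9=118
Step 4: prey: 49+24-115=0; pred: 118+115-23=210
Step 5: prey: 0+0-0=0; pred: 210+0-42=168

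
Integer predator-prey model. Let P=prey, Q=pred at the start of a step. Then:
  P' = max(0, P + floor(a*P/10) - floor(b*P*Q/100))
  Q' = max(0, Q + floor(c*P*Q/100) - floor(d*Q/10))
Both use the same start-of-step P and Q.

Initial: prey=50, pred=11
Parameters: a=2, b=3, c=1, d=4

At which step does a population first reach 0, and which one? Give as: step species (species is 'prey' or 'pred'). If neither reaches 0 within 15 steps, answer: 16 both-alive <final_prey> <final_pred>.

Answer: 16 both-alive 46 2

Derivation:
Step 1: prey: 50+10-16=44; pred: 11+5-4=12
Step 2: prey: 44+8-15=37; pred: 12+5-4=13
Step 3: prey: 37+7-14=30; pred: 13+4-5=12
Step 4: prey: 30+6-10=26; pred: 12+3-4=11
Step 5: prey: 26+5-8=23; pred: 11+2-4=9
Step 6: prey: 23+4-6=21; pred: 9+2-3=8
Step 7: prey: 21+4-5=20; pred: 8+1-3=6
Step 8: prey: 20+4-3=21; pred: 6+1-2=5
Step 9: prey: 21+4-3=22; pred: 5+1-2=4
Step 10: prey: 22+4-2=24; pred: 4+0-1=3
Step 11: prey: 24+4-2=26; pred: 3+0-1=2
Step 12: prey: 26+5-1=30; pred: 2+0-0=2
Step 13: prey: 30+6-1=35; pred: 2+0-0=2
Step 14: prey: 35+7-2=40; pred: 2+0-0=2
Step 15: prey: 40+8-2=46; pred: 2+0-0=2
No extinction within 15 steps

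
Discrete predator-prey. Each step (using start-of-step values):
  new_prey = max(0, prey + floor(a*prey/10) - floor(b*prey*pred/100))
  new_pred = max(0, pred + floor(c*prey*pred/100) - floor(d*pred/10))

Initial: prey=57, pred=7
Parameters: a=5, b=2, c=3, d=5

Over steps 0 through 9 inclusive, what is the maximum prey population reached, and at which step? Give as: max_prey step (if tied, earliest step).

Answer: 94 2

Derivation:
Step 1: prey: 57+28-7=78; pred: 7+11-3=15
Step 2: prey: 78+39-23=94; pred: 15+35-7=43
Step 3: prey: 94+47-80=61; pred: 43+121-21=143
Step 4: prey: 61+30-174=0; pred: 143+261-71=333
Step 5: prey: 0+0-0=0; pred: 333+0-166=167
Step 6: prey: 0+0-0=0; pred: 167+0-83=84
Step 7: prey: 0+0-0=0; pred: 84+0-42=42
Step 8: prey: 0+0-0=0; pred: 42+0-21=21
Step 9: prey: 0+0-0=0; pred: 21+0-10=11
Max prey = 94 at step 2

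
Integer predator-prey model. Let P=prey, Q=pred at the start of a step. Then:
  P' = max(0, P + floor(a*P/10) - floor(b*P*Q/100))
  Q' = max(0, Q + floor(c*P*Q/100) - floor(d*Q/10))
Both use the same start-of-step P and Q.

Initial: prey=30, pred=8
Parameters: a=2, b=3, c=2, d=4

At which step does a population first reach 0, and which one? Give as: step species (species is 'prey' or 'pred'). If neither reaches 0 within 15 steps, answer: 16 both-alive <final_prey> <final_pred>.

Answer: 16 both-alive 16 2

Derivation:
Step 1: prey: 30+6-7=29; pred: 8+4-3=9
Step 2: prey: 29+5-7=27; pred: 9+5-3=11
Step 3: prey: 27+5-8=24; pred: 11+5-4=12
Step 4: prey: 24+4-8=20; pred: 12+5-4=13
Step 5: prey: 20+4-7=17; pred: 13+5-5=13
Step 6: prey: 17+3-6=14; pred: 13+4-5=12
Step 7: prey: 14+2-5=11; pred: 12+3-4=11
Step 8: prey: 11+2-3=10; pred: 11+2-4=9
Step 9: prey: 10+2-2=10; pred: 9+1-3=7
Step 10: prey: 10+2-2=10; pred: 7+1-2=6
Step 11: prey: 10+2-1=11; pred: 6+1-2=5
Step 12: prey: 11+2-1=12; pred: 5+1-2=4
Step 13: prey: 12+2-1=13; pred: 4+0-1=3
Step 14: prey: 13+2-1=14; pred: 3+0-1=2
Step 15: prey: 14+2-0=16; pred: 2+0-0=2
No extinction within 15 steps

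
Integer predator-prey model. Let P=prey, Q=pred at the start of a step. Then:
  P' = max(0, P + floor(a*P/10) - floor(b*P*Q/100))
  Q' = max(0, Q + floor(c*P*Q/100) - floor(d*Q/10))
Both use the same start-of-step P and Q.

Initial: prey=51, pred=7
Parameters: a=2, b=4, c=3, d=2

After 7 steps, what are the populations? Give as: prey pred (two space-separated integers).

Answer: 0 24

Derivation:
Step 1: prey: 51+10-14=47; pred: 7+10-1=16
Step 2: prey: 47+9-30=26; pred: 16+22-3=35
Step 3: prey: 26+5-36=0; pred: 35+27-7=55
Step 4: prey: 0+0-0=0; pred: 55+0-11=44
Step 5: prey: 0+0-0=0; pred: 44+0-8=36
Step 6: prey: 0+0-0=0; pred: 36+0-7=29
Step 7: prey: 0+0-0=0; pred: 29+0-5=24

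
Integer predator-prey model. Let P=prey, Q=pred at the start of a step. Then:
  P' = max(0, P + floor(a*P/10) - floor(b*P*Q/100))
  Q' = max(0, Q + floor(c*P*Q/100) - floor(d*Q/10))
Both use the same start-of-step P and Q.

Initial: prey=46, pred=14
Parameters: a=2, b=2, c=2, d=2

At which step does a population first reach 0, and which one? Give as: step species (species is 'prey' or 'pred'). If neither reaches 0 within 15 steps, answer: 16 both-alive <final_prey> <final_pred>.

Answer: 5 prey

Derivation:
Step 1: prey: 46+9-12=43; pred: 14+12-2=24
Step 2: prey: 43+8-20=31; pred: 24+20-4=40
Step 3: prey: 31+6-24=13; pred: 40+24-8=56
Step 4: prey: 13+2-14=1; pred: 56+14-11=59
Step 5: prey: 1+0-1=0; pred: 59+1-11=49
First extinction: prey at step 5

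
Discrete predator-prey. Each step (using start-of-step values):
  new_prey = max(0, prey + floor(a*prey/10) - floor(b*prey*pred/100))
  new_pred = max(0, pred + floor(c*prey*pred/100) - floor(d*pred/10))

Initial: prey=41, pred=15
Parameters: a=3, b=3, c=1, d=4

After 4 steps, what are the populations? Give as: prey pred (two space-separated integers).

Answer: 25 11

Derivation:
Step 1: prey: 41+12-18=35; pred: 15+6-6=15
Step 2: prey: 35+10-15=30; pred: 15+5-6=14
Step 3: prey: 30+9-12=27; pred: 14+4-5=13
Step 4: prey: 27+8-10=25; pred: 13+3-5=11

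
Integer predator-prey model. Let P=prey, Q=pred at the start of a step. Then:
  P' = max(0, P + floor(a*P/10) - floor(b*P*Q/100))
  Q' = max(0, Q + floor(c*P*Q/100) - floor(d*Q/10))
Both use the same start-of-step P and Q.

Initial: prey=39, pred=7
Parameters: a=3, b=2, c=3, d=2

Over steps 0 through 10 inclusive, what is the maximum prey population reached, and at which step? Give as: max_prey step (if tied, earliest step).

Step 1: prey: 39+11-5=45; pred: 7+8-1=14
Step 2: prey: 45+13-12=46; pred: 14+18-2=30
Step 3: prey: 46+13-27=32; pred: 30+41-6=65
Step 4: prey: 32+9-41=0; pred: 65+62-13=114
Step 5: prey: 0+0-0=0; pred: 114+0-22=92
Step 6: prey: 0+0-0=0; pred: 92+0-18=74
Step 7: prey: 0+0-0=0; pred: 74+0-14=60
Step 8: prey: 0+0-0=0; pred: 60+0-12=48
Step 9: prey: 0+0-0=0; pred: 48+0-9=39
Step 10: prey: 0+0-0=0; pred: 39+0-7=32
Max prey = 46 at step 2

Answer: 46 2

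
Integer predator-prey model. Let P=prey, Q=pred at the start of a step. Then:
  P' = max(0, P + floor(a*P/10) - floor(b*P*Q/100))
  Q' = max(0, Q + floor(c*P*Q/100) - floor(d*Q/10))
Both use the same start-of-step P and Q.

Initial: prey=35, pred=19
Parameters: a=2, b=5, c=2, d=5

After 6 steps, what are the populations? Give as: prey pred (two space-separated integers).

Answer: 0 1

Derivation:
Step 1: prey: 35+7-33=9; pred: 19+13-9=23
Step 2: prey: 9+1-10=0; pred: 23+4-11=16
Step 3: prey: 0+0-0=0; pred: 16+0-8=8
Step 4: prey: 0+0-0=0; pred: 8+0-4=4
Step 5: prey: 0+0-0=0; pred: 4+0-2=2
Step 6: prey: 0+0-0=0; pred: 2+0-1=1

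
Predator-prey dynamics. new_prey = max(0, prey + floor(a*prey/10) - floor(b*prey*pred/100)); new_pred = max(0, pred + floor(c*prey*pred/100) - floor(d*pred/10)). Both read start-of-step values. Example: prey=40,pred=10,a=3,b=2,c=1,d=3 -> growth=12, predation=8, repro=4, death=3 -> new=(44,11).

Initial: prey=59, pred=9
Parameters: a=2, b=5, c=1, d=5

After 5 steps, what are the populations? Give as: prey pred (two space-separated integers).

Answer: 18 3

Derivation:
Step 1: prey: 59+11-26=44; pred: 9+5-4=10
Step 2: prey: 44+8-22=30; pred: 10+4-5=9
Step 3: prey: 30+6-13=23; pred: 9+2-4=7
Step 4: prey: 23+4-8=19; pred: 7+1-3=5
Step 5: prey: 19+3-4=18; pred: 5+0-2=3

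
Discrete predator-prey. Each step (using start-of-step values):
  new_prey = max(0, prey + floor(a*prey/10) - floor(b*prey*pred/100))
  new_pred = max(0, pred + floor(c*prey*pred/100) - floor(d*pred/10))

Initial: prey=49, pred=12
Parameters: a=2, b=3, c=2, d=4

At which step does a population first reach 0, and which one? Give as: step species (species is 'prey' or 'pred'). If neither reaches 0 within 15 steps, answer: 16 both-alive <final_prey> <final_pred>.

Answer: 16 both-alive 1 2

Derivation:
Step 1: prey: 49+9-17=41; pred: 12+11-4=19
Step 2: prey: 41+8-23=26; pred: 19+15-7=27
Step 3: prey: 26+5-21=10; pred: 27+14-10=31
Step 4: prey: 10+2-9=3; pred: 31+6-12=25
Step 5: prey: 3+0-2=1; pred: 25+1-10=16
Step 6: prey: 1+0-0=1; pred: 16+0-6=10
Step 7: prey: 1+0-0=1; pred: 10+0-4=6
Step 8: prey: 1+0-0=1; pred: 6+0-2=4
Step 9: prey: 1+0-0=1; pred: 4+0-1=3
Step 10: prey: 1+0-0=1; pred: 3+0-1=2
Step 11: prey: 1+0-0=1; pred: 2+0-0=2
Steps 12-15: state stable at prey=1, pred=2 (no change)
No extinction within 15 steps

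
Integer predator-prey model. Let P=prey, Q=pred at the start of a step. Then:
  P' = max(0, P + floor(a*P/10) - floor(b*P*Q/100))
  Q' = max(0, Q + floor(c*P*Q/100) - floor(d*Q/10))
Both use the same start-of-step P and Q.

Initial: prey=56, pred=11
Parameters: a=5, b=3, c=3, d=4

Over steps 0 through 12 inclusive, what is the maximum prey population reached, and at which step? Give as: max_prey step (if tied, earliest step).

Step 1: prey: 56+28-18=66; pred: 11+18-4=25
Step 2: prey: 66+33-49=50; pred: 25+49-10=64
Step 3: prey: 50+25-96=0; pred: 64+96-25=135
Step 4: prey: 0+0-0=0; pred: 135+0-54=81
Step 5: prey: 0+0-0=0; pred: 81+0-32=49
Step 6: prey: 0+0-0=0; pred: 49+0-19=30
Step 7: prey: 0+0-0=0; pred: 30+0-12=18
Step 8: prey: 0+0-0=0; pred: 18+0-7=11
Step 9: prey: 0+0-0=0; pred: 11+0-4=7
Step 10: prey: 0+0-0=0; pred: 7+0-2=5
Step 11: prey: 0+0-0=0; pred: 5+0-2=3
Step 12: prey: 0+0-0=0; pred: 3+0-1=2
Max prey = 66 at step 1

Answer: 66 1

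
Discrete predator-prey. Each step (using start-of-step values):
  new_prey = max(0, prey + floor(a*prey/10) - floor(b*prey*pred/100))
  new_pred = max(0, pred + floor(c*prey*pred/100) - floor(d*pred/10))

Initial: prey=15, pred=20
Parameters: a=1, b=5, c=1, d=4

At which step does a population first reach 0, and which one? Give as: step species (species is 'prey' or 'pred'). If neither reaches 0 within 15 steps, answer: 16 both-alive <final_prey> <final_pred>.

Answer: 16 both-alive 1 2

Derivation:
Step 1: prey: 15+1-15=1; pred: 20+3-8=15
Step 2: prey: 1+0-0=1; pred: 15+0-6=9
Step 3: prey: 1+0-0=1; pred: 9+0-3=6
Step 4: prey: 1+0-0=1; pred: 6+0-2=4
Step 5: prey: 1+0-0=1; pred: 4+0-1=3
Step 6: prey: 1+0-0=1; pred: 3+0-1=2
Step 7: prey: 1+0-0=1; pred: 2+0-0=2
Steps 8-15: state stable at prey=1, pred=2 (no change)
No extinction within 15 steps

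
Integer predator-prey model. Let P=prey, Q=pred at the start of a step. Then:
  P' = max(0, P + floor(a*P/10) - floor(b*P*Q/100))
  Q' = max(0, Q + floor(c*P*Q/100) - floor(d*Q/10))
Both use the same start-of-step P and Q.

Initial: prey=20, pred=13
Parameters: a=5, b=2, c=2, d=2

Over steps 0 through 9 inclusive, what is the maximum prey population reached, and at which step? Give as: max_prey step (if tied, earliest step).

Step 1: prey: 20+10-5=25; pred: 13+5-2=16
Step 2: prey: 25+12-8=29; pred: 16+8-3=21
Step 3: prey: 29+14-12=31; pred: 21+12-4=29
Step 4: prey: 31+15-17=29; pred: 29+17-5=41
Step 5: prey: 29+14-23=20; pred: 41+23-8=56
Step 6: prey: 20+10-22=8; pred: 56+22-11=67
Step 7: prey: 8+4-10=2; pred: 67+10-13=64
Step 8: prey: 2+1-2=1; pred: 64+2-12=54
Step 9: prey: 1+0-1=0; pred: 54+1-10=45
Max prey = 31 at step 3

Answer: 31 3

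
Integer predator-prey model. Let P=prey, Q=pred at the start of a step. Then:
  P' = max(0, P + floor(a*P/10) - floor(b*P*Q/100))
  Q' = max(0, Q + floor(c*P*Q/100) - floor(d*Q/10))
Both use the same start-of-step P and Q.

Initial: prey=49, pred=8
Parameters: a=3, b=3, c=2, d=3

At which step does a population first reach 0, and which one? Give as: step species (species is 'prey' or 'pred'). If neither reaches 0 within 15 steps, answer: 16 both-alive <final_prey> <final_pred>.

Answer: 5 prey

Derivation:
Step 1: prey: 49+14-11=52; pred: 8+7-2=13
Step 2: prey: 52+15-20=47; pred: 13+13-3=23
Step 3: prey: 47+14-32=29; pred: 23+21-6=38
Step 4: prey: 29+8-33=4; pred: 38+22-11=49
Step 5: prey: 4+1-5=0; pred: 49+3-14=38
First extinction: prey at step 5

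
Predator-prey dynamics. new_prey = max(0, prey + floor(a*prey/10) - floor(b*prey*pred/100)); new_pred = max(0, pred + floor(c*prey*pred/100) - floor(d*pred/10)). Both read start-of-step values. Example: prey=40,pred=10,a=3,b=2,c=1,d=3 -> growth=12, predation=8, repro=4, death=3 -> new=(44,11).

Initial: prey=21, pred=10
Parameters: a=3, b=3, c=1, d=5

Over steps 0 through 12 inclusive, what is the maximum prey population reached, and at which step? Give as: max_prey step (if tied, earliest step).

Answer: 189 12

Derivation:
Step 1: prey: 21+6-6=21; pred: 10+2-5=7
Step 2: prey: 21+6-4=23; pred: 7+1-3=5
Step 3: prey: 23+6-3=26; pred: 5+1-2=4
Step 4: prey: 26+7-3=30; pred: 4+1-2=3
Step 5: prey: 30+9-2=37; pred: 3+0-1=2
Step 6: prey: 37+11-2=46; pred: 2+0-1=1
Step 7: prey: 46+13-1=58; pred: 1+0-0=1
Step 8: prey: 58+17-1=74; pred: 1+0-0=1
Step 9: prey: 74+22-2=94; pred: 1+0-0=1
Step 10: prey: 94+28-2=120; pred: 1+0-0=1
Step 11: prey: 120+36-3=153; pred: 1+1-0=2
Step 12: prey: 153+45-9=189; pred: 2+3-1=4
Max prey = 189 at step 12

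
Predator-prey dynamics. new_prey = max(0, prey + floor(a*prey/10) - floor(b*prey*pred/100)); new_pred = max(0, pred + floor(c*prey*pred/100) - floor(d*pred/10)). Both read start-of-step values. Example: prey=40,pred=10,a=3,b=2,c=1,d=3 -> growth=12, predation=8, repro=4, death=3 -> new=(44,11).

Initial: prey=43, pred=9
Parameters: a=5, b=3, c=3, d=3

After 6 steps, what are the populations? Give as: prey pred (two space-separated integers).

Step 1: prey: 43+21-11=53; pred: 9+11-2=18
Step 2: prey: 53+26-28=51; pred: 18+28-5=41
Step 3: prey: 51+25-62=14; pred: 41+62-12=91
Step 4: prey: 14+7-38=0; pred: 91+38-27=102
Step 5: prey: 0+0-0=0; pred: 102+0-30=72
Step 6: prey: 0+0-0=0; pred: 72+0-21=51

Answer: 0 51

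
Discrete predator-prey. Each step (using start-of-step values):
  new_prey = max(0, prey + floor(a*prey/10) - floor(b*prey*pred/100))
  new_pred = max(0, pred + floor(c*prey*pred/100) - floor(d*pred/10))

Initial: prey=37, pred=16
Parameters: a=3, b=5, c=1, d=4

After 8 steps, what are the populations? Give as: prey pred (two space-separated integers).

Answer: 13 2

Derivation:
Step 1: prey: 37+11-29=19; pred: 16+5-6=15
Step 2: prey: 19+5-14=10; pred: 15+2-6=11
Step 3: prey: 10+3-5=8; pred: 11+1-4=8
Step 4: prey: 8+2-3=7; pred: 8+0-3=5
Step 5: prey: 7+2-1=8; pred: 5+0-2=3
Step 6: prey: 8+2-1=9; pred: 3+0-1=2
Step 7: prey: 9+2-0=11; pred: 2+0-0=2
Step 8: prey: 11+3-1=13; pred: 2+0-0=2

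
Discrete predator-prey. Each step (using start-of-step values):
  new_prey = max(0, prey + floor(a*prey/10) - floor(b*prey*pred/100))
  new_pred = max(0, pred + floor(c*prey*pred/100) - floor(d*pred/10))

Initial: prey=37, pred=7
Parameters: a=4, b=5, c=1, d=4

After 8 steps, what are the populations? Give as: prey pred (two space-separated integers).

Answer: 45 8

Derivation:
Step 1: prey: 37+14-12=39; pred: 7+2-2=7
Step 2: prey: 39+15-13=41; pred: 7+2-2=7
Step 3: prey: 41+16-14=43; pred: 7+2-2=7
Step 4: prey: 43+17-15=45; pred: 7+3-2=8
Step 5: prey: 45+18-18=45; pred: 8+3-3=8
Step 6: prey: 45+18-18=45; pred: 8+3-3=8
Step 7: prey: 45+18-18=45; pred: 8+3-3=8
Step 8: prey: 45+18-18=45; pred: 8+3-3=8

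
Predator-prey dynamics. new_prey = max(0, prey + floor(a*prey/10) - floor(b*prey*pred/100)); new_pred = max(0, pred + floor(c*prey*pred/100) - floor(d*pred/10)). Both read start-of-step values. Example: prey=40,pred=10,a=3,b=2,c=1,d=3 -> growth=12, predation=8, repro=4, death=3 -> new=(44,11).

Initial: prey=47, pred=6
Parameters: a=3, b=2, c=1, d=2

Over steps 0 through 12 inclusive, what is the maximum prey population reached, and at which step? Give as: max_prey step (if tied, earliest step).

Step 1: prey: 47+14-5=56; pred: 6+2-1=7
Step 2: prey: 56+16-7=65; pred: 7+3-1=9
Step 3: prey: 65+19-11=73; pred: 9+5-1=13
Step 4: prey: 73+21-18=76; pred: 13+9-2=20
Step 5: prey: 76+22-30=68; pred: 20+15-4=31
Step 6: prey: 68+20-42=46; pred: 31+21-6=46
Step 7: prey: 46+13-42=17; pred: 46+21-9=58
Step 8: prey: 17+5-19=3; pred: 58+9-11=56
Step 9: prey: 3+0-3=0; pred: 56+1-11=46
Step 10: prey: 0+0-0=0; pred: 46+0-9=37
Step 11: prey: 0+0-0=0; pred: 37+0-7=30
Step 12: prey: 0+0-0=0; pred: 30+0-6=24
Max prey = 76 at step 4

Answer: 76 4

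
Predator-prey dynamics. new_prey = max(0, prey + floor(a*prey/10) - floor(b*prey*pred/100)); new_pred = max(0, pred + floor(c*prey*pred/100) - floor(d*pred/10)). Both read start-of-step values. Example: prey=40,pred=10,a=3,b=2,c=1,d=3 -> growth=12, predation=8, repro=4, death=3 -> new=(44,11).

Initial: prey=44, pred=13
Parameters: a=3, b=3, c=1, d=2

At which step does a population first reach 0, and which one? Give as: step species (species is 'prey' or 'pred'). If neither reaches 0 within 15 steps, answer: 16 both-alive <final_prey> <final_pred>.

Answer: 16 both-alive 2 4

Derivation:
Step 1: prey: 44+13-17=40; pred: 13+5-2=16
Step 2: prey: 40+12-19=33; pred: 16+6-3=19
Step 3: prey: 33+9-18=24; pred: 19+6-3=22
Step 4: prey: 24+7-15=16; pred: 22+5-4=23
Step 5: prey: 16+4-11=9; pred: 23+3-4=22
Step 6: prey: 9+2-5=6; pred: 22+1-4=19
Step 7: prey: 6+1-3=4; pred: 19+1-3=17
Step 8: prey: 4+1-2=3; pred: 17+0-3=14
Step 9: prey: 3+0-1=2; pred: 14+0-2=12
Step 10: prey: 2+0-0=2; pred: 12+0-2=10
Step 11: prey: 2+0-0=2; pred: 10+0-2=8
Step 12: prey: 2+0-0=2; pred: 8+0-1=7
Step 13: prey: 2+0-0=2; pred: 7+0-1=6
Step 14: prey: 2+0-0=2; pred: 6+0-1=5
Step 15: prey: 2+0-0=2; pred: 5+0-1=4
No extinction within 15 steps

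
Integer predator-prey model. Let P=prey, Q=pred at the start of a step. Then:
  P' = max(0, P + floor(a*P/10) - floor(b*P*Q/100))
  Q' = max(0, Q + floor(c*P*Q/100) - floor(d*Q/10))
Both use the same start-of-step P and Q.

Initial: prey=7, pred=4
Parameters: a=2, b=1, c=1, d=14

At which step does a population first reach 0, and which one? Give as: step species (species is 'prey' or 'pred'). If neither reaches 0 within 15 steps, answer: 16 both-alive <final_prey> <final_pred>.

Step 1: prey: 7+1-0=8; pred: 4+0-5=0
First extinction: pred at step 1

Answer: 1 pred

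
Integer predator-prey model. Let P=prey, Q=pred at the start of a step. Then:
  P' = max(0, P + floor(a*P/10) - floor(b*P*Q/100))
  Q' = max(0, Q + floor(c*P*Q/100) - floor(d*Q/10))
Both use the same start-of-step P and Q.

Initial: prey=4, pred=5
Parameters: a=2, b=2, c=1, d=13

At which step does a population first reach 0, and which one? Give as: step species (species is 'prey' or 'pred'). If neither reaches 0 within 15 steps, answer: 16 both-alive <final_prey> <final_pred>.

Answer: 1 pred

Derivation:
Step 1: prey: 4+0-0=4; pred: 5+0-6=0
First extinction: pred at step 1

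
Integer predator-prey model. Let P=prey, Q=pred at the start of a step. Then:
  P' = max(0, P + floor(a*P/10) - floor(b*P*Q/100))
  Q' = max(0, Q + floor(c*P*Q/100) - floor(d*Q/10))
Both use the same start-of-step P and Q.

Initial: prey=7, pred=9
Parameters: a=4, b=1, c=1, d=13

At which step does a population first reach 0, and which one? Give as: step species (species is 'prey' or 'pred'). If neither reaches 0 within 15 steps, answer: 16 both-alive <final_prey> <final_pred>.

Step 1: prey: 7+2-0=9; pred: 9+0-11=0
First extinction: pred at step 1

Answer: 1 pred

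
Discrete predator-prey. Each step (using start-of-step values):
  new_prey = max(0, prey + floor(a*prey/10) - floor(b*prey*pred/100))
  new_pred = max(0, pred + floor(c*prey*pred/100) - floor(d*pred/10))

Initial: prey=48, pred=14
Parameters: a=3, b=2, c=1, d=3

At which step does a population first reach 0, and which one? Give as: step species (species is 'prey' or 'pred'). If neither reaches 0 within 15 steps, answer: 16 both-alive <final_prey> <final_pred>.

Answer: 16 both-alive 17 5

Derivation:
Step 1: prey: 48+14-13=49; pred: 14+6-4=16
Step 2: prey: 49+14-15=48; pred: 16+7-4=19
Step 3: prey: 48+14-18=44; pred: 19+9-5=23
Step 4: prey: 44+13-20=37; pred: 23+10-6=27
Step 5: prey: 37+11-19=29; pred: 27+9-8=28
Step 6: prey: 29+8-16=21; pred: 28+8-8=28
Step 7: prey: 21+6-11=16; pred: 28+5-8=25
Step 8: prey: 16+4-8=12; pred: 25+4-7=22
Step 9: prey: 12+3-5=10; pred: 22+2-6=18
Step 10: prey: 10+3-3=10; pred: 18+1-5=14
Step 11: prey: 10+3-2=11; pred: 14+1-4=11
Step 12: prey: 11+3-2=12; pred: 11+1-3=9
Step 13: prey: 12+3-2=13; pred: 9+1-2=8
Step 14: prey: 13+3-2=14; pred: 8+1-2=7
Step 15: prey: 14+4-1=17; pred: 7+0-2=5
No extinction within 15 steps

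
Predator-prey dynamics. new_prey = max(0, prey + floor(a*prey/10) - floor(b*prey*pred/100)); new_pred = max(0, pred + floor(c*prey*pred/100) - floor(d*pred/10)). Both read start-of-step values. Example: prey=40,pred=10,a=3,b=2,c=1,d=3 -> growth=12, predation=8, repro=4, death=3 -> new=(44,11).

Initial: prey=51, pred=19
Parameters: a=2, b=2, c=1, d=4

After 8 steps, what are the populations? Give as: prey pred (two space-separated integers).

Answer: 19 6

Derivation:
Step 1: prey: 51+10-19=42; pred: 19+9-7=21
Step 2: prey: 42+8-17=33; pred: 21+8-8=21
Step 3: prey: 33+6-13=26; pred: 21+6-8=19
Step 4: prey: 26+5-9=22; pred: 19+4-7=16
Step 5: prey: 22+4-7=19; pred: 16+3-6=13
Step 6: prey: 19+3-4=18; pred: 13+2-5=10
Step 7: prey: 18+3-3=18; pred: 10+1-4=7
Step 8: prey: 18+3-2=19; pred: 7+1-2=6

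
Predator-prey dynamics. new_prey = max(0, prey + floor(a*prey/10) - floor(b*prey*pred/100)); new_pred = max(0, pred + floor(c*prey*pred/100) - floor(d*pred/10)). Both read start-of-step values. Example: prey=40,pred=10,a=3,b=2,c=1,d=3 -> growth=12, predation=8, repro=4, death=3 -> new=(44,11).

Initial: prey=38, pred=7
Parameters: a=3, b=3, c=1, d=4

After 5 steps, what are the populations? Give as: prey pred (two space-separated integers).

Answer: 54 10

Derivation:
Step 1: prey: 38+11-7=42; pred: 7+2-2=7
Step 2: prey: 42+12-8=46; pred: 7+2-2=7
Step 3: prey: 46+13-9=50; pred: 7+3-2=8
Step 4: prey: 50+15-12=53; pred: 8+4-3=9
Step 5: prey: 53+15-14=54; pred: 9+4-3=10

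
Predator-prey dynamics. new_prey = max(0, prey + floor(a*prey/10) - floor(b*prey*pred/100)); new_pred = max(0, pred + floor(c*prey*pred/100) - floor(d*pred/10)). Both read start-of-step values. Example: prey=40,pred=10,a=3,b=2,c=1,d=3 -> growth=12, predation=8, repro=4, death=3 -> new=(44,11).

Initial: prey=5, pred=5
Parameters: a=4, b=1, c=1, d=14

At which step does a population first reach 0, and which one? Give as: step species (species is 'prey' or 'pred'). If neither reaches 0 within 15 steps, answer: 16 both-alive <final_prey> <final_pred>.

Step 1: prey: 5+2-0=7; pred: 5+0-7=0
First extinction: pred at step 1

Answer: 1 pred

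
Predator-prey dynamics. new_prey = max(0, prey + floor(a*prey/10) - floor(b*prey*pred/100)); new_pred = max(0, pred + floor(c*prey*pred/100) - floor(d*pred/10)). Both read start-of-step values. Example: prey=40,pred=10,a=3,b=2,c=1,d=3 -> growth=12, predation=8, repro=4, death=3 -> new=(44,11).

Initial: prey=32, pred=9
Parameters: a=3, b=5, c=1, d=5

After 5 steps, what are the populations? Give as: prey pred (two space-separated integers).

Step 1: prey: 32+9-14=27; pred: 9+2-4=7
Step 2: prey: 27+8-9=26; pred: 7+1-3=5
Step 3: prey: 26+7-6=27; pred: 5+1-2=4
Step 4: prey: 27+8-5=30; pred: 4+1-2=3
Step 5: prey: 30+9-4=35; pred: 3+0-1=2

Answer: 35 2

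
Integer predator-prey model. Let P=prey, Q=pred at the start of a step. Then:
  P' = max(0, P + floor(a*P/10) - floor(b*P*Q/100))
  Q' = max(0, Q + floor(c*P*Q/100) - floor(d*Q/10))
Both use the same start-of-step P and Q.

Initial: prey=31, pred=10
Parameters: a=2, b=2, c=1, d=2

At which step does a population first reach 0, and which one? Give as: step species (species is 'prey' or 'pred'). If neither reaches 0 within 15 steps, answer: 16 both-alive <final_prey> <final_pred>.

Step 1: prey: 31+6-6=31; pred: 10+3-2=11
Step 2: prey: 31+6-6=31; pred: 11+3-2=12
Step 3: prey: 31+6-7=30; pred: 12+3-2=13
Step 4: prey: 30+6-7=29; pred: 13+3-2=14
Step 5: prey: 29+5-8=26; pred: 14+4-2=16
Step 6: prey: 26+5-8=23; pred: 16+4-3=17
Step 7: prey: 23+4-7=20; pred: 17+3-3=17
Step 8: prey: 20+4-6=18; pred: 17+3-3=17
Step 9: prey: 18+3-6=15; pred: 17+3-3=17
Step 10: prey: 15+3-5=13; pred: 17+2-3=16
Step 11: prey: 13+2-4=11; pred: 16+2-3=15
Step 12: prey: 11+2-3=10; pred: 15+1-3=13
Step 13: prey: 10+2-2=10; pred: 13+1-2=12
Step 14: prey: 10+2-2=10; pred: 12+1-2=11
Step 15: prey: 10+2-2=10; pred: 11+1-2=10
No extinction within 15 steps

Answer: 16 both-alive 10 10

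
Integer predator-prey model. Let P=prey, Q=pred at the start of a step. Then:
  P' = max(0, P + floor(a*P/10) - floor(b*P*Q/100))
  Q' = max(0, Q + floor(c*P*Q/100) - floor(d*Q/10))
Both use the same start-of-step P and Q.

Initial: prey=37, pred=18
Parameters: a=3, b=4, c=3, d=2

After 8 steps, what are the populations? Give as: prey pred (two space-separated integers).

Answer: 0 14

Derivation:
Step 1: prey: 37+11-26=22; pred: 18+19-3=34
Step 2: prey: 22+6-29=0; pred: 34+22-6=50
Step 3: prey: 0+0-0=0; pred: 50+0-10=40
Step 4: prey: 0+0-0=0; pred: 40+0-8=32
Step 5: prey: 0+0-0=0; pred: 32+0-6=26
Step 6: prey: 0+0-0=0; pred: 26+0-5=21
Step 7: prey: 0+0-0=0; pred: 21+0-4=17
Step 8: prey: 0+0-0=0; pred: 17+0-3=14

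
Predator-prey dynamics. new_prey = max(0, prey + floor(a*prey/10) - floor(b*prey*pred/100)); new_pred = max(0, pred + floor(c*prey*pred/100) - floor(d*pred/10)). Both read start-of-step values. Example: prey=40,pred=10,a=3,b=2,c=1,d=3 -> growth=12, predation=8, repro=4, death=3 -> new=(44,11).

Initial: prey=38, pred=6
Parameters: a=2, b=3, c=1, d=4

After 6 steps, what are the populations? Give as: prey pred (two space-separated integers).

Answer: 39 6

Derivation:
Step 1: prey: 38+7-6=39; pred: 6+2-2=6
Step 2: prey: 39+7-7=39; pred: 6+2-2=6
Step 3: prey: 39+7-7=39; pred: 6+2-2=6
Step 4: prey: 39+7-7=39; pred: 6+2-2=6
Step 5: prey: 39+7-7=39; pred: 6+2-2=6
Step 6: prey: 39+7-7=39; pred: 6+2-2=6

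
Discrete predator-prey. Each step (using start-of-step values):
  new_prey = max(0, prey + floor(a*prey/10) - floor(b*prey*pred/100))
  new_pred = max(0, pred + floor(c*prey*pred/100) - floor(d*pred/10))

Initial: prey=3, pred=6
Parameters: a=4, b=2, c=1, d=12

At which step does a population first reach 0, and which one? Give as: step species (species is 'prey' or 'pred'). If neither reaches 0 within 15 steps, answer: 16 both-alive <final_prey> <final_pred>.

Step 1: prey: 3+1-0=4; pred: 6+0-7=0
First extinction: pred at step 1

Answer: 1 pred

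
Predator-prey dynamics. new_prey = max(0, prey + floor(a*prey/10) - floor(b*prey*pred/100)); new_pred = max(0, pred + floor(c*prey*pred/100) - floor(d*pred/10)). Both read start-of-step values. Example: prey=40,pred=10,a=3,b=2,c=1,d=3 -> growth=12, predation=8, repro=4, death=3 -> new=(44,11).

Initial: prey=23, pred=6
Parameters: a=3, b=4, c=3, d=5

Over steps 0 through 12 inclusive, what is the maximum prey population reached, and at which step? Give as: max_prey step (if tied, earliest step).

Answer: 25 2

Derivation:
Step 1: prey: 23+6-5=24; pred: 6+4-3=7
Step 2: prey: 24+7-6=25; pred: 7+5-3=9
Step 3: prey: 25+7-9=23; pred: 9+6-4=11
Step 4: prey: 23+6-10=19; pred: 11+7-5=13
Step 5: prey: 19+5-9=15; pred: 13+7-6=14
Step 6: prey: 15+4-8=11; pred: 14+6-7=13
Step 7: prey: 11+3-5=9; pred: 13+4-6=11
Step 8: prey: 9+2-3=8; pred: 11+2-5=8
Step 9: prey: 8+2-2=8; pred: 8+1-4=5
Step 10: prey: 8+2-1=9; pred: 5+1-2=4
Step 11: prey: 9+2-1=10; pred: 4+1-2=3
Step 12: prey: 10+3-1=12; pred: 3+0-1=2
Max prey = 25 at step 2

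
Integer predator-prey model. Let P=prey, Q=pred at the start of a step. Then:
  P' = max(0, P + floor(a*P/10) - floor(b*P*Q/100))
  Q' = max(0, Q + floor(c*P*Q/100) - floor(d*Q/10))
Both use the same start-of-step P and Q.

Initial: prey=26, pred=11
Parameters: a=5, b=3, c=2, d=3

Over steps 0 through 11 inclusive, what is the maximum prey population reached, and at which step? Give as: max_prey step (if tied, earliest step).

Answer: 34 2

Derivation:
Step 1: prey: 26+13-8=31; pred: 11+5-3=13
Step 2: prey: 31+15-12=34; pred: 13+8-3=18
Step 3: prey: 34+17-18=33; pred: 18+12-5=25
Step 4: prey: 33+16-24=25; pred: 25+16-7=34
Step 5: prey: 25+12-25=12; pred: 34+17-10=41
Step 6: prey: 12+6-14=4; pred: 41+9-12=38
Step 7: prey: 4+2-4=2; pred: 38+3-11=30
Step 8: prey: 2+1-1=2; pred: 30+1-9=22
Step 9: prey: 2+1-1=2; pred: 22+0-6=16
Step 10: prey: 2+1-0=3; pred: 16+0-4=12
Step 11: prey: 3+1-1=3; pred: 12+0-3=9
Max prey = 34 at step 2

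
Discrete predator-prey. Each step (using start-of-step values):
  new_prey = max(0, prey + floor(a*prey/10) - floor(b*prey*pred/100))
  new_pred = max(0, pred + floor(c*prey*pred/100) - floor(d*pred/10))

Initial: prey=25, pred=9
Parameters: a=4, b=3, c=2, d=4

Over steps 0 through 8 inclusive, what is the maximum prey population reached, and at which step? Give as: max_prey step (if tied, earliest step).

Step 1: prey: 25+10-6=29; pred: 9+4-3=10
Step 2: prey: 29+11-8=32; pred: 10+5-4=11
Step 3: prey: 32+12-10=34; pred: 11+7-4=14
Step 4: prey: 34+13-14=33; pred: 14+9-5=18
Step 5: prey: 33+13-17=29; pred: 18+11-7=22
Step 6: prey: 29+11-19=21; pred: 22+12-8=26
Step 7: prey: 21+8-16=13; pred: 26+10-10=26
Step 8: prey: 13+5-10=8; pred: 26+6-10=22
Max prey = 34 at step 3

Answer: 34 3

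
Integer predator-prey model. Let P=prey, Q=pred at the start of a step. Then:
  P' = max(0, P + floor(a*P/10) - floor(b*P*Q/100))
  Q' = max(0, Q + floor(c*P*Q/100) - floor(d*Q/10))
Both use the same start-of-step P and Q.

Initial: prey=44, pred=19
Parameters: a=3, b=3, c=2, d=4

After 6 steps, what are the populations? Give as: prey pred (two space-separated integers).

Answer: 1 8

Derivation:
Step 1: prey: 44+13-25=32; pred: 19+16-7=28
Step 2: prey: 32+9-26=15; pred: 28+17-11=34
Step 3: prey: 15+4-15=4; pred: 34+10-13=31
Step 4: prey: 4+1-3=2; pred: 31+2-12=21
Step 5: prey: 2+0-1=1; pred: 21+0-8=13
Step 6: prey: 1+0-0=1; pred: 13+0-5=8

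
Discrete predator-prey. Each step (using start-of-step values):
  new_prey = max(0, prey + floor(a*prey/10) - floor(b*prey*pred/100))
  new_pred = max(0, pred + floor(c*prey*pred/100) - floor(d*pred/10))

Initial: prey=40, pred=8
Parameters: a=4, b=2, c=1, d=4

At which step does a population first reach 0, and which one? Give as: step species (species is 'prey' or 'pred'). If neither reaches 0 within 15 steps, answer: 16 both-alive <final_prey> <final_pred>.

Answer: 10 prey

Derivation:
Step 1: prey: 40+16-6=50; pred: 8+3-3=8
Step 2: prey: 50+20-8=62; pred: 8+4-3=9
Step 3: prey: 62+24-11=75; pred: 9+5-3=11
Step 4: prey: 75+30-16=89; pred: 11+8-4=15
Step 5: prey: 89+35-26=98; pred: 15+13-6=22
Step 6: prey: 98+39-43=94; pred: 22+21-8=35
Step 7: prey: 94+37-65=66; pred: 35+32-14=53
Step 8: prey: 66+26-69=23; pred: 53+34-21=66
Step 9: prey: 23+9-30=2; pred: 66+15-26=55
Step 10: prey: 2+0-2=0; pred: 55+1-22=34
First extinction: prey at step 10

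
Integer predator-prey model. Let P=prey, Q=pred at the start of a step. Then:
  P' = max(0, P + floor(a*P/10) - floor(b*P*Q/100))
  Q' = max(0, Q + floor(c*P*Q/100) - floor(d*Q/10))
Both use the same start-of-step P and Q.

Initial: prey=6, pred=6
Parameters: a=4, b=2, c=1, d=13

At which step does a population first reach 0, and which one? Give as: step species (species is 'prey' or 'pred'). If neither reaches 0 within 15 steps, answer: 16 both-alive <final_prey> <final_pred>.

Answer: 1 pred

Derivation:
Step 1: prey: 6+2-0=8; pred: 6+0-7=0
First extinction: pred at step 1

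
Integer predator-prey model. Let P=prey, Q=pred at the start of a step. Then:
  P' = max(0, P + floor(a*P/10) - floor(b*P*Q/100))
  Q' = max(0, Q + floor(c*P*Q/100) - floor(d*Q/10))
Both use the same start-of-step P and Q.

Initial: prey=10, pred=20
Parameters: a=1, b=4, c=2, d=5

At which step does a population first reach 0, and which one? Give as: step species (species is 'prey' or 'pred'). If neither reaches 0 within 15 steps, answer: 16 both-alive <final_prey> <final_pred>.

Answer: 16 both-alive 2 1

Derivation:
Step 1: prey: 10+1-8=3; pred: 20+4-10=14
Step 2: prey: 3+0-1=2; pred: 14+0-7=7
Step 3: prey: 2+0-0=2; pred: 7+0-3=4
Step 4: prey: 2+0-0=2; pred: 4+0-2=2
Step 5: prey: 2+0-0=2; pred: 2+0-1=1
Step 6: prey: 2+0-0=2; pred: 1+0-0=1
Steps 7-15: state stable at prey=2, pred=1 (no change)
No extinction within 15 steps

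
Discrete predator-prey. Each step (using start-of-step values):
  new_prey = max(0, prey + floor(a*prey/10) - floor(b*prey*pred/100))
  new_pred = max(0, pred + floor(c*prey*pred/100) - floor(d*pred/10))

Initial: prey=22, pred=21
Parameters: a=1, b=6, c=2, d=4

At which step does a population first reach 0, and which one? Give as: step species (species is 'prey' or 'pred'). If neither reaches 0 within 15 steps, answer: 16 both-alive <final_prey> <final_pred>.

Step 1: prey: 22+2-27=0; pred: 21+9-8=22
First extinction: prey at step 1

Answer: 1 prey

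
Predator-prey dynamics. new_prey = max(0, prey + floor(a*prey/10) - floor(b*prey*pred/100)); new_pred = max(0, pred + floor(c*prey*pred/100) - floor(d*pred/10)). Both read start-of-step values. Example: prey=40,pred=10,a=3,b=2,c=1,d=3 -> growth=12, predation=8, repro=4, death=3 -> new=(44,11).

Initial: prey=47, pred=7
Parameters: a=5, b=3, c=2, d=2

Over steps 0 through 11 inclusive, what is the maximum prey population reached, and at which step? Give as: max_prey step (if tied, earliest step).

Answer: 70 2

Derivation:
Step 1: prey: 47+23-9=61; pred: 7+6-1=12
Step 2: prey: 61+30-21=70; pred: 12+14-2=24
Step 3: prey: 70+35-50=55; pred: 24+33-4=53
Step 4: prey: 55+27-87=0; pred: 53+58-10=101
Step 5: prey: 0+0-0=0; pred: 101+0-20=81
Step 6: prey: 0+0-0=0; pred: 81+0-16=65
Step 7: prey: 0+0-0=0; pred: 65+0-13=52
Step 8: prey: 0+0-0=0; pred: 52+0-10=42
Step 9: prey: 0+0-0=0; pred: 42+0-8=34
Step 10: prey: 0+0-0=0; pred: 34+0-6=28
Step 11: prey: 0+0-0=0; pred: 28+0-5=23
Max prey = 70 at step 2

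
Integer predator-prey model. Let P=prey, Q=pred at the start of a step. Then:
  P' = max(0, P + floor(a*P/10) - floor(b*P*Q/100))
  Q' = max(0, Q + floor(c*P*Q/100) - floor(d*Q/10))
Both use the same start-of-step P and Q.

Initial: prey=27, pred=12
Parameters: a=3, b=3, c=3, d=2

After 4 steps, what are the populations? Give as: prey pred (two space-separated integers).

Answer: 1 41

Derivation:
Step 1: prey: 27+8-9=26; pred: 12+9-2=19
Step 2: prey: 26+7-14=19; pred: 19+14-3=30
Step 3: prey: 19+5-17=7; pred: 30+17-6=41
Step 4: prey: 7+2-8=1; pred: 41+8-8=41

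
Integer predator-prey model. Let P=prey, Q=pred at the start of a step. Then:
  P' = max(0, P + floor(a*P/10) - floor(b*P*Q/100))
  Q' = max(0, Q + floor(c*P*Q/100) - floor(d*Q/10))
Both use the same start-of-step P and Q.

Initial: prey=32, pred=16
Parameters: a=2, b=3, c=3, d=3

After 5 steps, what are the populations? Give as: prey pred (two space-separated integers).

Step 1: prey: 32+6-15=23; pred: 16+15-4=27
Step 2: prey: 23+4-18=9; pred: 27+18-8=37
Step 3: prey: 9+1-9=1; pred: 37+9-11=35
Step 4: prey: 1+0-1=0; pred: 35+1-10=26
Step 5: prey: 0+0-0=0; pred: 26+0-7=19

Answer: 0 19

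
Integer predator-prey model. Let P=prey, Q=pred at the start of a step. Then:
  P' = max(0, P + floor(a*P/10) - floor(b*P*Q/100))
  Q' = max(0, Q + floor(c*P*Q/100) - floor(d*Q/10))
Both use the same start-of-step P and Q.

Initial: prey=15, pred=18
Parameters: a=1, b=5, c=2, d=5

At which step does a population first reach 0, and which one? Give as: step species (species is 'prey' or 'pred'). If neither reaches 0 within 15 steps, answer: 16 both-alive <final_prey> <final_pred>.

Step 1: prey: 15+1-13=3; pred: 18+5-9=14
Step 2: prey: 3+0-2=1; pred: 14+0-7=7
Step 3: prey: 1+0-0=1; pred: 7+0-3=4
Step 4: prey: 1+0-0=1; pred: 4+0-2=2
Step 5: prey: 1+0-0=1; pred: 2+0-1=1
Step 6: prey: 1+0-0=1; pred: 1+0-0=1
Steps 7-15: state stable at prey=1, pred=1 (no change)
No extinction within 15 steps

Answer: 16 both-alive 1 1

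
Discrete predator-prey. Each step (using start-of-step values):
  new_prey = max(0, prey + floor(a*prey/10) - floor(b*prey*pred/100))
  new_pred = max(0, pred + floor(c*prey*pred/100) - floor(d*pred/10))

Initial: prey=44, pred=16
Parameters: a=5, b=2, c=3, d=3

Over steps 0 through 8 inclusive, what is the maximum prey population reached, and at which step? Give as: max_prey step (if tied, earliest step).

Answer: 52 1

Derivation:
Step 1: prey: 44+22-14=52; pred: 16+21-4=33
Step 2: prey: 52+26-34=44; pred: 33+51-9=75
Step 3: prey: 44+22-66=0; pred: 75+99-22=152
Step 4: prey: 0+0-0=0; pred: 152+0-45=107
Step 5: prey: 0+0-0=0; pred: 107+0-32=75
Step 6: prey: 0+0-0=0; pred: 75+0-22=53
Step 7: prey: 0+0-0=0; pred: 53+0-15=38
Step 8: prey: 0+0-0=0; pred: 38+0-11=27
Max prey = 52 at step 1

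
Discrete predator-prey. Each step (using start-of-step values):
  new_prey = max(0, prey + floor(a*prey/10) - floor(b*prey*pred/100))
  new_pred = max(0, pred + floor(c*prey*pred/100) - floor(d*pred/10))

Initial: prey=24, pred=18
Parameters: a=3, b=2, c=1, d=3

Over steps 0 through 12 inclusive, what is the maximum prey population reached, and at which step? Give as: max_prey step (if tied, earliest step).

Answer: 43 12

Derivation:
Step 1: prey: 24+7-8=23; pred: 18+4-5=17
Step 2: prey: 23+6-7=22; pred: 17+3-5=15
Step 3: prey: 22+6-6=22; pred: 15+3-4=14
Step 4: prey: 22+6-6=22; pred: 14+3-4=13
Step 5: prey: 22+6-5=23; pred: 13+2-3=12
Step 6: prey: 23+6-5=24; pred: 12+2-3=11
Step 7: prey: 24+7-5=26; pred: 11+2-3=10
Step 8: prey: 26+7-5=28; pred: 10+2-3=9
Step 9: prey: 28+8-5=31; pred: 9+2-2=9
Step 10: prey: 31+9-5=35; pred: 9+2-2=9
Step 11: prey: 35+10-6=39; pred: 9+3-2=10
Step 12: prey: 39+11-7=43; pred: 10+3-3=10
Max prey = 43 at step 12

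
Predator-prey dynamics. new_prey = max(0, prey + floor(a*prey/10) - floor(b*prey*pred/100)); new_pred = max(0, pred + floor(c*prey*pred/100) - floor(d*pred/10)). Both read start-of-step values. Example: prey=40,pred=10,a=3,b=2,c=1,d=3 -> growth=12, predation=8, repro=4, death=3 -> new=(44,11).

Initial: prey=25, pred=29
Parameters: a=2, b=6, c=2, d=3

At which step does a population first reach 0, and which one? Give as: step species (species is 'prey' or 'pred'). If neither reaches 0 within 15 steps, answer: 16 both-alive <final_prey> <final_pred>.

Step 1: prey: 25+5-43=0; pred: 29+14-8=35
First extinction: prey at step 1

Answer: 1 prey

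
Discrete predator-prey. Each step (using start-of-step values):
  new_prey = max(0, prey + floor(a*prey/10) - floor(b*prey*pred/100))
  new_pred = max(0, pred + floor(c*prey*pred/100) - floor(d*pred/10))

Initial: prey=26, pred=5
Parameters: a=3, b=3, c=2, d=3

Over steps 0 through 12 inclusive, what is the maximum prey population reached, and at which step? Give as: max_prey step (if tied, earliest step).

Answer: 36 3

Derivation:
Step 1: prey: 26+7-3=30; pred: 5+2-1=6
Step 2: prey: 30+9-5=34; pred: 6+3-1=8
Step 3: prey: 34+10-8=36; pred: 8+5-2=11
Step 4: prey: 36+10-11=35; pred: 11+7-3=15
Step 5: prey: 35+10-15=30; pred: 15+10-4=21
Step 6: prey: 30+9-18=21; pred: 21+12-6=27
Step 7: prey: 21+6-17=10; pred: 27+11-8=30
Step 8: prey: 10+3-9=4; pred: 30+6-9=27
Step 9: prey: 4+1-3=2; pred: 27+2-8=21
Step 10: prey: 2+0-1=1; pred: 21+0-6=15
Step 11: prey: 1+0-0=1; pred: 15+0-4=11
Step 12: prey: 1+0-0=1; pred: 11+0-3=8
Max prey = 36 at step 3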